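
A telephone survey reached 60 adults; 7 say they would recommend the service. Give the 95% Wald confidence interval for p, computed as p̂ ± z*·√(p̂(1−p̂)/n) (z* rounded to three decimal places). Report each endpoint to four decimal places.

With x = 7 successes in n = 60, p̂ = 0.11667.
Standard error of p̂: √(0.103056/60) = √0.001717593 = 0.041444.
The 95% critical value is z* = 1.960.
Margin of error: 1.960 × 0.041444 = 0.08123.
CI: 0.11667 ± 0.08123 = (0.0354, 0.1979).

(0.0354, 0.1979)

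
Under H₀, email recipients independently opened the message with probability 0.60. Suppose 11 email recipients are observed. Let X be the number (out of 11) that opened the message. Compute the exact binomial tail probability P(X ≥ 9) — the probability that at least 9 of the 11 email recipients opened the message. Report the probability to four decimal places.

P = 0.1189

X is binomial with n = 11 and p = 0.60.
P(X ≥ 9) = C(11,9)·0.60^9·0.40^2 + C(11,10)·0.60^10·0.40^1 + C(11,11)·0.60^11·0.40^0.
= 0.088684 + 0.026605 + 0.003628 = 0.1189.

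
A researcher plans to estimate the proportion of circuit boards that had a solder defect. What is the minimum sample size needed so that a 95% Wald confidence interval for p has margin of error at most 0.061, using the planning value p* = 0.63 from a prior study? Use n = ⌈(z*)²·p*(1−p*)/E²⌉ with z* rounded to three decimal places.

n = 241

For 95% confidence, z* = 1.960.
p*(1−p*) = 0.2331.
(z*)²·p*(1−p*)/E² = 3.841600·0.2331/0.003721 = 240.655.
Rounding up, n = 241.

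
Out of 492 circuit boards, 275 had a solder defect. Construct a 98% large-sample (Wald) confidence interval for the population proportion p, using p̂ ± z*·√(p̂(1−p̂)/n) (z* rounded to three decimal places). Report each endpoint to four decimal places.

(0.5069, 0.6110)

With x = 275 successes in n = 492, p̂ = 0.55894.
SE(p̂) = √(0.55894·0.44106/492) = 0.022385.
For 98% confidence, z* = 2.326.
Margin = 2.326·0.022385 = 0.05207.
CI: 0.55894 ± 0.05207 = (0.5069, 0.6110).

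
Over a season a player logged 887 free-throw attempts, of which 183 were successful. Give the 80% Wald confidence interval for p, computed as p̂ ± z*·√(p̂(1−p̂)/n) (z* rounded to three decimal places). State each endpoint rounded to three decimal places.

(0.189, 0.224)

Sample proportion p̂ = 183/887 = 0.20631.
Standard error of p̂: √(0.163748/887) = √0.000184609 = 0.013587.
For 80% confidence, z* = 1.282.
Margin of error: 1.282 × 0.013587 = 0.01742.
So the interval runs from 0.189 to 0.224.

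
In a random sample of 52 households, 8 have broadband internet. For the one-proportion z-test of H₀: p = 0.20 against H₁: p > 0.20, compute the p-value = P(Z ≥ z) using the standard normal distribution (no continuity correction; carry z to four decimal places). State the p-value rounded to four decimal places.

p-value = 0.7973

With x = 8 successes in n = 52, p̂ = 0.15385.
Null standard error: √(0.20·0.80/52) = √0.003076923 = 0.055470.
z = (p̂ − p₀)/SE = (8/52 − 0.20)/0.055470 ≈ -0.8321.
From the standard normal, P(Z ≥ z) = 0.7973.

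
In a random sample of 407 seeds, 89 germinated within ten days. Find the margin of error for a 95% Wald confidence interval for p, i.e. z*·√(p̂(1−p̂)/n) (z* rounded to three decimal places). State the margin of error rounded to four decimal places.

ME = 0.0402

Sample proportion p̂ = 89/407 = 0.21867.
SE = √(p̂(1−p̂)/n) = √(0.170855/407) = 0.020489.
z* = 1.960 at the 95% level.
ME = 1.960·0.020489 = 0.0402.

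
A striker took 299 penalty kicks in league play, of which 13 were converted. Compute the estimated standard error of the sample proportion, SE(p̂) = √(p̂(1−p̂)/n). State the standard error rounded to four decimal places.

Sample proportion p̂ = 13/299 = 0.04348.
p̂(1−p̂) = 0.04348·0.95652 = 0.041589.
SE = √(0.041589/299) = √0.000139094 = 0.0118.

SE = 0.0118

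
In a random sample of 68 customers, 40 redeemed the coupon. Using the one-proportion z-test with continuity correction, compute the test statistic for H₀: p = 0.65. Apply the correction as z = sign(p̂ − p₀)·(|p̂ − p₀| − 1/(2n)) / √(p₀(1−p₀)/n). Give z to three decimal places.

z = -0.941

Sample proportion p̂ = 40/68 = 0.58824. p̂ − p₀ = -0.061765.
Continuity correction 1/(2n) = 1/136 = 0.007353.
Corrected numerator: |-0.061765| − 0.007353 = 0.054412.
Null standard error: √(0.65·0.35/68) = √0.003345588 = 0.057841.
z = −0.054412/0.057841 = -0.941.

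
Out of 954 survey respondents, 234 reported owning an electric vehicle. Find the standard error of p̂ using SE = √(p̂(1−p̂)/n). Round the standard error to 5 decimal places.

SE = 0.01393

Sample proportion p̂ = 234/954 = 0.24528.
p̂(1−p̂) = 0.24528·0.75472 = 0.185118.
SE = √(0.185118/954) = 0.01393.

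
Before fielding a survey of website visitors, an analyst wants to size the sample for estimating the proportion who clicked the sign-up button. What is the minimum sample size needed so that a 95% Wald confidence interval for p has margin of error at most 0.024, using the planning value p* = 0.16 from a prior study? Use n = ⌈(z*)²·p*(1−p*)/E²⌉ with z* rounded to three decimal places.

The 95% critical value is z* = 1.960.
p*(1−p*) = 0.16·0.84 = 0.1344.
Required n before rounding: 3.841600 × 0.1344 / 0.024² = 896.373.
⌈896.373⌉ = 897.

n = 897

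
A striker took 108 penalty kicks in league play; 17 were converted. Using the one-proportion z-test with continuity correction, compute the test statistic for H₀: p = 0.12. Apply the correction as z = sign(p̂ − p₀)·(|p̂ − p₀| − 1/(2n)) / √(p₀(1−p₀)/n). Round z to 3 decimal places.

z = 1.048

p̂ = 17/108 = 0.15741. p̂ − p₀ = 0.037407.
1/(2n) = 0.004630.
Corrected numerator: |0.037407| − 0.004630 = 0.032777.
Null standard error: √(0.12·0.88/108) = √0.000977778 = 0.031269.
z = +0.032777/0.031269 = 1.048.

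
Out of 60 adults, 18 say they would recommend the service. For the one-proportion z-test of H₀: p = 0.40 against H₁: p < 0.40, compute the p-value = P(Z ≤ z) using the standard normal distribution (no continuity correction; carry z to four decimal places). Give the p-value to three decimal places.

With x = 18 successes in n = 60, p̂ = 0.30000.
Null standard error: √(0.40·0.60/60) = √0.004000000 = 0.063246.
Test statistic (full precision, shown to 4 dp): z = (18/60 − 0.40)/SE₀ ≈ -1.5811.
From the standard normal, P(Z ≤ z) = 0.057.

p-value = 0.057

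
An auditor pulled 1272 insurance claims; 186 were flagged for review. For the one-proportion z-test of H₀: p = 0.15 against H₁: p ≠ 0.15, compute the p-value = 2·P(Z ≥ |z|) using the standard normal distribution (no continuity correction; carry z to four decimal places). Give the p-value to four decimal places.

p-value = 0.7062

The sample proportion is 186/1272 = 0.14623.
Null standard error: √(0.15·0.85/1272) = √0.000100236 = 0.010012.
z = (p̂ − p₀)/SE = (186/1272 − 0.15)/0.010012 ≈ -0.3769.
p-value = 2·P(Z ≥ |z|) with z = -0.3769 → 0.7062.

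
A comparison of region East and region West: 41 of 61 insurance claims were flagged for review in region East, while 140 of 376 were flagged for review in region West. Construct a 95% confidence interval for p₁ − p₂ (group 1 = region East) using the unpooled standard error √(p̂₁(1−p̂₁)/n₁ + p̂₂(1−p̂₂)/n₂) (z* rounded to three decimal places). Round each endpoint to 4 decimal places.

(0.1723, 0.4273)

p̂₁ = 41/61 = 0.67213, p̂₂ = 140/376 = 0.37234; p̂₁ − p̂₂ = 0.29979.
SE = √(0.003612637 + 0.000621551) = √0.004234188 = 0.065071.
The 95% critical value is z* = 1.960. Margin of error = 0.12754.
So the interval runs from 0.1723 to 0.4273.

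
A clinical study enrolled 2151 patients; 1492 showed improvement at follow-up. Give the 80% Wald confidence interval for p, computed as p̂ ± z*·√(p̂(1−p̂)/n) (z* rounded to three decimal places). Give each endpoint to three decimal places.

(0.681, 0.706)

The sample proportion is 1492/2151 = 0.69363.
SE = √(p̂(1−p̂)/n) = √(0.212507/2151) = 0.009940.
For 80% confidence, z* = 1.282.
Margin = 1.282·0.009940 = 0.01274.
Interval: 0.69363 ± 0.01274 → (0.681, 0.706).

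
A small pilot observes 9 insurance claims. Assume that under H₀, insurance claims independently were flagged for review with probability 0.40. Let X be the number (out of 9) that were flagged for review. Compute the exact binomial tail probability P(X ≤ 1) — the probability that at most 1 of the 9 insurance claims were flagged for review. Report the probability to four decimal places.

P = 0.0705

X ~ Binomial(n=9, p=0.40).
P(X ≤ 1) = C(9,0)·0.40^0·0.60^9 + C(9,1)·0.40^1·0.60^8.
= 0.010078 + 0.060466 = 0.0705.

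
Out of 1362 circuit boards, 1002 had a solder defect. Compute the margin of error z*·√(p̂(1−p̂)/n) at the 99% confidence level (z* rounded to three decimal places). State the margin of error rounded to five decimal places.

p̂ = 1002/1362 = 0.73568.
SE = √(p̂(1−p̂)/n) = √(0.194454/1362) = 0.011949.
The 99% critical value is z* = 2.576.
So ME = 0.03078.

ME = 0.03078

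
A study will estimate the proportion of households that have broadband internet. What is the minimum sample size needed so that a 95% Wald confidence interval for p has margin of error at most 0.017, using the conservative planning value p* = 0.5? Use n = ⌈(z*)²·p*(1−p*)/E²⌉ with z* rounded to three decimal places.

z* = 1.960 at the 95% level.
p*(1−p*) = 0.2500.
(z*)²·p*(1−p*)/E² = 3.841600·0.2500/0.000289 = 3323.183.
⌈3323.183⌉ = 3324.

n = 3324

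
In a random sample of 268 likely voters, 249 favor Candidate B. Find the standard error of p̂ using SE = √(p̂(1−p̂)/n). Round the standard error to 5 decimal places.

The sample proportion is 249/268 = 0.92910.
p̂(1−p̂) = 0.065873.
Dividing by n and taking the root: √0.000245795 = 0.01568.

SE = 0.01568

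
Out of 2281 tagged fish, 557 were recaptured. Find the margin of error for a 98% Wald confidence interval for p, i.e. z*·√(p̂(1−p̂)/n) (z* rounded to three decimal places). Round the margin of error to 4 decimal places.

ME = 0.0209

With x = 557 successes in n = 2281, p̂ = 0.24419.
SE = √(p̂(1−p̂)/n) = √(0.184562/2281) = 0.008995.
The 98% critical value is z* = 2.326.
ME = 2.326·0.008995 = 0.0209.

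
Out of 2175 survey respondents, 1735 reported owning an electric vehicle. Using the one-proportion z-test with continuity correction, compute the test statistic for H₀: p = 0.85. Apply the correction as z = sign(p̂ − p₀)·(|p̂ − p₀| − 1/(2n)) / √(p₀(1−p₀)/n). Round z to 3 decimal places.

The sample proportion is 1735/2175 = 0.79770. p̂ − p₀ = -0.052299.
Continuity correction 1/(2n) = 1/4350 = 0.000230.
Corrected numerator: |-0.052299| − 0.000230 = 0.052069.
Under H₀, SE = √(p₀(1−p₀)/n) = √(0.85·0.15/2175) = √0.000058621 = 0.007656.
z = (−)0.052069/0.007656 = -6.801.

z = -6.801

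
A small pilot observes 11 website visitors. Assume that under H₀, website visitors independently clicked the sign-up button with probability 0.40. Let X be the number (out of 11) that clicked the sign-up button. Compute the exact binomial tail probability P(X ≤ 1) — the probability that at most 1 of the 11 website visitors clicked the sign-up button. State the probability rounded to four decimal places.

X ~ Binomial(n=11, p=0.40).
P(X ≤ 1) = C(11,0)·0.40^0·0.60^11 + C(11,1)·0.40^1·0.60^10.
= 0.003628 + 0.026605 = 0.0302.

P = 0.0302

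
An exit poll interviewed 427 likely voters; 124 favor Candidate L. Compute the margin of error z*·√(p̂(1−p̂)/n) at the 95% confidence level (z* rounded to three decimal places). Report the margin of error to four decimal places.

ME = 0.0431

p̂ = 124/427 = 0.29040.
SE = √(p̂(1−p̂)/n) = √(0.206067/427) = 0.021968.
For 95% confidence, z* = 1.960.
ME = 1.960·0.021968 = 0.0431.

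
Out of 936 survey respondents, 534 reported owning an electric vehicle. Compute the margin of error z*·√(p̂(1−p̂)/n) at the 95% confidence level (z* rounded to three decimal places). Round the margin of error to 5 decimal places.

p̂ = 534/936 = 0.57051.
SE(p̂) = √(0.57051·0.42949/936) = 0.016180.
z* = 1.960 at the 95% level.
So ME = 0.03171.

ME = 0.03171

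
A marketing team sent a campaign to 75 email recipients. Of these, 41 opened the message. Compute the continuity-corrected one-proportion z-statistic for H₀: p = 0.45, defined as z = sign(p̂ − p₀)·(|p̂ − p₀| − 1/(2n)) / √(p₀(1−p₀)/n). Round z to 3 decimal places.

With x = 41 successes in n = 75, p̂ = 0.54667. p̂ − p₀ = 0.096667.
Continuity correction 1/(2n) = 1/150 = 0.006667.
Corrected numerator: |0.096667| − 0.006667 = 0.090000.
SE₀ = √(0.45·0.55/75) = 0.057446.
z = +0.090000/0.057446 = 1.567.

z = 1.567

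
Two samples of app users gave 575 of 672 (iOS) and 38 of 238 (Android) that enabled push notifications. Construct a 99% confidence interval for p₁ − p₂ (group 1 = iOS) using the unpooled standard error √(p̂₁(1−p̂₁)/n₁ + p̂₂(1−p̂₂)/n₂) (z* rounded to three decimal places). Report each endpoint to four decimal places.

(0.6256, 0.7664)

p̂₁ = 575/672 = 0.85565, p̂₂ = 38/238 = 0.15966; p̂₁ − p̂₂ = 0.69599.
Unpooled SE = √(p̂₁(1−p̂₁)/n₁ + p̂₂(1−p̂₂)/n₂) = √(0.000183794 + 0.000563745) = 0.027341.
z* = 2.576 at the 99% level. Margin of error = 0.07043.
Interval: 0.69599 ± 0.07043 → (0.6256, 0.7664).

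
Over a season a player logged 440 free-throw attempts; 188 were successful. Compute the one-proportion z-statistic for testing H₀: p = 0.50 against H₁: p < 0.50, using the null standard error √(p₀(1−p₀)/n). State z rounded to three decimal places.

z = -3.051

With x = 188 successes in n = 440, p̂ = 0.42727.
Null standard error: √(0.50·0.50/440) = √0.000568182 = 0.023837.
z = (0.42727 − 0.50)/0.023837 = -0.07273/0.023837 = -3.051.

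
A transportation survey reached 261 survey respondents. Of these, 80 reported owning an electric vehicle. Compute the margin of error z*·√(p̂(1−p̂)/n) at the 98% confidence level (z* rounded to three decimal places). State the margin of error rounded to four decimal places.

With x = 80 successes in n = 261, p̂ = 0.30651.
Standard error of p̂: √(0.212563/261) = √0.000814417 = 0.028538.
z* = 2.326 at the 98% level.
So ME = 0.0664.

ME = 0.0664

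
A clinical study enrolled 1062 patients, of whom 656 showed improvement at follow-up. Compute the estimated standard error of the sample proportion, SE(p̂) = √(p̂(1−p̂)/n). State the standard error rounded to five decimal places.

SE = 0.01491

Sample proportion p̂ = 656/1062 = 0.61770.
p̂(1−p̂) = 0.236147.
Dividing by n and taking the root: √0.000222361 = 0.01491.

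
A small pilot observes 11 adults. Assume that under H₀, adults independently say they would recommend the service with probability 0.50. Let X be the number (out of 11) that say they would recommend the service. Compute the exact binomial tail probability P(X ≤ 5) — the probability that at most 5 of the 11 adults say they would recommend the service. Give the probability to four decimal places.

P = 0.5000

X ~ Binomial(n=11, p=0.50).
P(X ≤ 5) = Σ_{j=0}^{5} C(11,j)·0.50^j·0.50^{11−j}.
= 0.000488 + 0.005371 + 0.026855 + 0.080566 + 0.161133 + 0.225586 = 0.5000.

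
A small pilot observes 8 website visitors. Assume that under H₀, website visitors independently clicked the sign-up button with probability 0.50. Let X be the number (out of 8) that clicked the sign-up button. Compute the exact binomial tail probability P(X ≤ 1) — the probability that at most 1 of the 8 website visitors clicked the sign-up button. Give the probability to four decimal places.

P = 0.0352

X ~ Binomial(n=8, p=0.50).
P(X ≤ 1) = C(8,0)·0.50^0·0.50^8 + C(8,1)·0.50^1·0.50^7.
= 0.003906 + 0.031250 = 0.0352.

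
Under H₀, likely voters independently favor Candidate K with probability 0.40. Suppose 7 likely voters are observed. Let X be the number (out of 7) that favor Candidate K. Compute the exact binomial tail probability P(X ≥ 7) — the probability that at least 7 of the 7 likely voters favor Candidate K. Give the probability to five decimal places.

X is binomial with n = 7 and p = 0.40.
P(X ≥ 7) = C(7,7)·0.40^7·0.60^0.
= 0.001638 = 0.00164.

P = 0.00164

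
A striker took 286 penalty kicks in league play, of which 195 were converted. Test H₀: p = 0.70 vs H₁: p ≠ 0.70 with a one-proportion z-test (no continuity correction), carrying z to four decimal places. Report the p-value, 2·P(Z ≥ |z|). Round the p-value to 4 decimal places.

p-value = 0.5022

Sample proportion p̂ = 195/286 = 0.68182.
Under H₀, SE = √(p₀(1−p₀)/n) = √(0.70·0.30/286) = √0.000734266 = 0.027097.
z = (p̂ − p₀)/SE = (195/286 − 0.70)/0.027097 ≈ -0.6710.
p-value = 2·P(Z ≥ |z|) with z = -0.6710 → 0.5022.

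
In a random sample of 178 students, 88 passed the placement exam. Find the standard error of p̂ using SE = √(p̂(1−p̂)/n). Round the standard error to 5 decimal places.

SE = 0.03747

The sample proportion is 88/178 = 0.49438.
p̂(1−p̂) = 0.249968.
Dividing by n and taking the root: √0.001404315 = 0.03747.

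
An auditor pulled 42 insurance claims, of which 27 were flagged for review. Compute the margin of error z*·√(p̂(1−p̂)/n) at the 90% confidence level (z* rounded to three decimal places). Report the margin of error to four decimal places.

ME = 0.1216

p̂ = 27/42 = 0.64286.
SE(p̂) = √(0.64286·0.35714/42) = 0.073936.
z* = 1.645 at the 90% level.
ME = 1.645·0.073936 = 0.1216.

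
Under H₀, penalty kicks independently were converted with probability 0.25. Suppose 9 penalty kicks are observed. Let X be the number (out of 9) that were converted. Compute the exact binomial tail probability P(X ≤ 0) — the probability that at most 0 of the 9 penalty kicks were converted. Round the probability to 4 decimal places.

P = 0.0751

X ~ Binomial(n=9, p=0.25).
P(X ≤ 0) = C(9,0)·0.25^0·0.75^9.
= 0.075085 = 0.0751.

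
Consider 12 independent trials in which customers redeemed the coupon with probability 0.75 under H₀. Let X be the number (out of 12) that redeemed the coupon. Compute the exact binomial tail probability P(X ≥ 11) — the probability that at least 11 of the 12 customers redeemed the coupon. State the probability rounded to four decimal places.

P = 0.1584

X ~ Binomial(n=12, p=0.75).
P(X ≥ 11) = C(12,11)·0.75^11·0.25^1 + C(12,12)·0.75^12·0.25^0.
= 0.126705 + 0.031676 = 0.1584.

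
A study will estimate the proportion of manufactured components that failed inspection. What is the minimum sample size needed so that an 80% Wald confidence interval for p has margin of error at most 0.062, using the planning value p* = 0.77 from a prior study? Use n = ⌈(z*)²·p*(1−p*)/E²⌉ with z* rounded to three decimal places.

The 80% critical value is z* = 1.282.
p*(1−p*) = 0.77·0.23 = 0.1771.
Required n before rounding: 1.643524 × 0.1771 / 0.062² = 75.720.
Rounding up, n = 76.

n = 76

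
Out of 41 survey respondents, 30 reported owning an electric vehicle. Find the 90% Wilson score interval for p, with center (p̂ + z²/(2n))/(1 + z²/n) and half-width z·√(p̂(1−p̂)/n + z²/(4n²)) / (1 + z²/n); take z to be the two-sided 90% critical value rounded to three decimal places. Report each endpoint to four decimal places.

(0.6062, 0.8285)

p̂ = 30/41 = 0.73171; z = 1.645, so z² = 2.706025.
1 + z²/n = 1.066001.
Adjusted center: (0.73171 + z²/(2n))/1.066001 = 0.71736.
Radicand: p̂(1−p̂)/n + z²/(4n²) = 0.004788091 + 0.000402443 = 0.005190534.
Half-width = 1.645·√0.005190534/1.066001 = 0.11118.
So the interval runs from 0.6062 to 0.8285.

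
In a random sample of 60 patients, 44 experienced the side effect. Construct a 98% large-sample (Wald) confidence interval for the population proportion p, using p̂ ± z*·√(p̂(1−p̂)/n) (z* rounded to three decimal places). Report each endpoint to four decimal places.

p̂ = 44/60 = 0.73333.
SE = √(p̂(1−p̂)/n) = √(0.195556/60) = 0.057090.
The 98% critical value is z* = 2.326.
Margin of error: 2.326 × 0.057090 = 0.13279.
CI: 0.73333 ± 0.13279 = (0.6005, 0.8661).

(0.6005, 0.8661)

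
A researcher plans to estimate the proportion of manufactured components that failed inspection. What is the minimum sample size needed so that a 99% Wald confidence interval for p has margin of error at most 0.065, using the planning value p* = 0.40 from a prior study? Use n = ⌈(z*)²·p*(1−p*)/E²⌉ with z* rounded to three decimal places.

n = 377

The 99% critical value is z* = 2.576.
p*(1−p*) = 0.2400.
(z*)²·p*(1−p*)/E² = 6.635776·0.2400/0.004225 = 376.943.
⌈376.943⌉ = 377.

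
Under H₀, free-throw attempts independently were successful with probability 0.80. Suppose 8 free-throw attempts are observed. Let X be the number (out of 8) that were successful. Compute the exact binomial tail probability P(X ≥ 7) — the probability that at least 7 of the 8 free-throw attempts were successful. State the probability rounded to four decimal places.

P = 0.5033

X is binomial with n = 8 and p = 0.80.
P(X ≥ 7) = C(8,7)·0.80^7·0.20^1 + C(8,8)·0.80^8·0.20^0.
= 0.335544 + 0.167772 = 0.5033.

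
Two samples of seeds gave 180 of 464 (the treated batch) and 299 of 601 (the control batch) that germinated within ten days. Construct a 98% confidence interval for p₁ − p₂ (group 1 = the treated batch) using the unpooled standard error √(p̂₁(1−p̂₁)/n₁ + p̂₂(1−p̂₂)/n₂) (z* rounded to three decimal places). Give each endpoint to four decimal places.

(-0.1804, -0.0387)

p̂₁ = 180/464 = 0.38793, p̂₂ = 299/601 = 0.49750; p̂₁ − p̂₂ = -0.10957.
Unpooled SE = √(p̂₁(1−p̂₁)/n₁ + p̂₂(1−p̂₂)/n₂) = √(0.000511725 + 0.000415963) = 0.030458.
z* = 2.326 at the 98% level. Margin of error = 0.07085.
Interval: -0.10957 ± 0.07085 → (-0.1804, -0.0387).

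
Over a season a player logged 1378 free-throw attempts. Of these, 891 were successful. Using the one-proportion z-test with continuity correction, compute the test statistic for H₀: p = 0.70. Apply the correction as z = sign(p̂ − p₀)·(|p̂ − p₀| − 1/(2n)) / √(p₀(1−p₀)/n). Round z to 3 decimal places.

The sample proportion is 891/1378 = 0.64659. p̂ − p₀ = -0.053411.
1/(2n) = 0.000363.
Corrected numerator: |-0.053411| − 0.000363 = 0.053048.
SE₀ = √(0.70·0.30/1378) = 0.012345.
z = −0.053048/0.012345 = -4.297.

z = -4.297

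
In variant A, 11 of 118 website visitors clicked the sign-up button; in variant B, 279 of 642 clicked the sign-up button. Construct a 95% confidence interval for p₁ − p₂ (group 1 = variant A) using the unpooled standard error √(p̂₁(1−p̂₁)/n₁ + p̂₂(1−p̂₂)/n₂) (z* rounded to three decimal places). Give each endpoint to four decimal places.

p̂₁ = 0.09322, p̂₂ = 0.43458, so the observed difference is -0.34136.
SE = √(0.000716359 + 0.000382742) = √0.001099101 = 0.033153.
For 95% confidence, z* = 1.960. Margin = 1.960·0.033153 = 0.06498.
So the interval runs from -0.4063 to -0.2764.

(-0.4063, -0.2764)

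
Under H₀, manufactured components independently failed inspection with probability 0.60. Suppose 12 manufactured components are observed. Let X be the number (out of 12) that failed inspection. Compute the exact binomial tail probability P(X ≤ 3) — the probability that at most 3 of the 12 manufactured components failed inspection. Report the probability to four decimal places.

P = 0.0153

X is binomial with n = 12 and p = 0.60.
P(X ≤ 3) = C(12,0)·0.60^0·0.40^12 + C(12,1)·0.60^1·0.40^11 + C(12,2)·0.60^2·0.40^10 + C(12,3)·0.60^3·0.40^9.
= 0.000017 + 0.000302 + 0.002491 + 0.012457 = 0.0153.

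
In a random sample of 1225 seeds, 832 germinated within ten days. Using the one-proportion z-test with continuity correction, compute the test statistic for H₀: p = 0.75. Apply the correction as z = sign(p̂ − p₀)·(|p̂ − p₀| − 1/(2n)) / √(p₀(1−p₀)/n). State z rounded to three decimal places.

z = -5.691

The sample proportion is 832/1225 = 0.67918. p̂ − p₀ = -0.070816.
1/(2n) = 0.000408.
Corrected numerator: |-0.070816| − 0.000408 = 0.070408.
Null standard error: √(0.75·0.25/1225) = √0.000153061 = 0.012372.
z = −0.070408/0.012372 = -5.691.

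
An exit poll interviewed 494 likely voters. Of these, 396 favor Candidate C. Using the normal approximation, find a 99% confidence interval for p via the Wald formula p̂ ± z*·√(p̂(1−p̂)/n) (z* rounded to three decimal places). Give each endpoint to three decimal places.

(0.755, 0.848)

The sample proportion is 396/494 = 0.80162.
Standard error of p̂: √(0.159026/494) = √0.000321914 = 0.017942.
z* = 2.576 at the 99% level.
Margin of error: 2.576 × 0.017942 = 0.04622.
So the interval runs from 0.755 to 0.848.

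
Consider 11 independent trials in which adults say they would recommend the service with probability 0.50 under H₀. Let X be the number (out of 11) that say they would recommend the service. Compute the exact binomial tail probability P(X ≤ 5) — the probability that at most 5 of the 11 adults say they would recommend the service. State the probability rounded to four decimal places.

X is binomial with n = 11 and p = 0.50.
P(X ≤ 5) = Σ_{j=0}^{5} C(11,j)·0.50^j·0.50^{11−j}.
= 0.000488 + 0.005371 + 0.026855 + 0.080566 + 0.161133 + 0.225586 = 0.5000.

P = 0.5000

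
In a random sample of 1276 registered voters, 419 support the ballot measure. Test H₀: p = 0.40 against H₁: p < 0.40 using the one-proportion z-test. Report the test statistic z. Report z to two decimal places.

p̂ = 419/1276 = 0.32837.
Under H₀, SE = √(p₀(1−p₀)/n) = √(0.40·0.60/1276) = √0.000188088 = 0.013715.
Test statistic: z = -0.07163/0.013715 = -5.22.

z = -5.22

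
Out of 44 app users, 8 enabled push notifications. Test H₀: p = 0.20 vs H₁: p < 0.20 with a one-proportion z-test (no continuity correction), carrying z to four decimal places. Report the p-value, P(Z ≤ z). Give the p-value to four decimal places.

The sample proportion is 8/44 = 0.18182.
SE₀ = √(0.20·0.80/44) = 0.060302.
Test statistic (full precision, shown to 4 dp): z = (8/44 − 0.20)/SE₀ ≈ -0.3015.
p-value = P(Z ≤ z) with z = -0.3015 → 0.3815.

p-value = 0.3815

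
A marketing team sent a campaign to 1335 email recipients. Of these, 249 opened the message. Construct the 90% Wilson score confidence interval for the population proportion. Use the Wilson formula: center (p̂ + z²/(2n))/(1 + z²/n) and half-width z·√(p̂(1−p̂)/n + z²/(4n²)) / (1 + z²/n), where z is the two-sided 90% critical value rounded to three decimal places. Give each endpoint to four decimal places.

(0.1696, 0.2047)

p̂ = 249/1335 = 0.18652; z = 1.645, so z² = 2.706025.
Denominator 1 + z²/n = 1 + 2.706025/1335 = 1.002027.
Center = (0.18652 + 0.001013)/1.002027 = 0.18715.
Radicand: p̂(1−p̂)/n + z²/(4n²) = 0.000113654 + 0.000000380 = 0.000114034.
Half-width = 1.645·√0.000114034/1.002027 = 0.01753.
Interval: 0.18715 ± 0.01753 → (0.1696, 0.2047).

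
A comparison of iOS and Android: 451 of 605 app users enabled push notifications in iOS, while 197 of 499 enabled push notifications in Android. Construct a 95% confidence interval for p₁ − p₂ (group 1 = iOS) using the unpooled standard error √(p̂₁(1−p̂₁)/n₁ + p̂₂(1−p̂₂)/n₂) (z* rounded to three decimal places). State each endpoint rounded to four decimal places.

p̂₁ = 451/605 = 0.74545, p̂₂ = 197/499 = 0.39479; p̂₁ − p̂₂ = 0.35066.
Unpooled SE = √(p̂₁(1−p̂₁)/n₁ + p̂₂(1−p̂₂)/n₂) = √(0.000313640 + 0.000478819) = 0.028151.
z* = 1.960 at the 95% level. Margin = 1.960·0.028151 = 0.05518.
CI: 0.35066 ± 0.05518 = (0.2955, 0.4058).

(0.2955, 0.4058)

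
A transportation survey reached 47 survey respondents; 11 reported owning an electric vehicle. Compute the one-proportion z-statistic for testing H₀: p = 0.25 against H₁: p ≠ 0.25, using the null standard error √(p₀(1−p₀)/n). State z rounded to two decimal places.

The sample proportion is 11/47 = 0.23404.
Under H₀, SE = √(p₀(1−p₀)/n) = √(0.25·0.75/47) = √0.003989362 = 0.063161.
z = (p̂ − p₀)/SE = (0.23404 − 0.25)/0.063161 = -0.25.

z = -0.25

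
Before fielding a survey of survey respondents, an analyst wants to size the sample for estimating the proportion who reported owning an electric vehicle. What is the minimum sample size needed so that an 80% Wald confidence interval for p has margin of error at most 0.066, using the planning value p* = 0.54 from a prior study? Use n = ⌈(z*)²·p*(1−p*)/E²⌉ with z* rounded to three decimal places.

z* = 1.282 at the 80% level.
p*(1−p*) = 0.2484.
Required n before rounding: 1.643524 × 0.2484 / 0.066² = 93.722.
Rounding up, n = 94.

n = 94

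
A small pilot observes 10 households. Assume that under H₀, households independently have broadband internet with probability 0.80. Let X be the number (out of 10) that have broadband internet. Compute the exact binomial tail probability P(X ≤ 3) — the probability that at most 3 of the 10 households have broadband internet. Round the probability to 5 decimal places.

P = 0.00086

X ~ Binomial(n=10, p=0.80).
P(X ≤ 3) = C(10,0)·0.80^0·0.20^10 + C(10,1)·0.80^1·0.20^9 + C(10,2)·0.80^2·0.20^8 + C(10,3)·0.80^3·0.20^7.
= 0.000000 + 0.000004 + 0.000074 + 0.000786 = 0.00086.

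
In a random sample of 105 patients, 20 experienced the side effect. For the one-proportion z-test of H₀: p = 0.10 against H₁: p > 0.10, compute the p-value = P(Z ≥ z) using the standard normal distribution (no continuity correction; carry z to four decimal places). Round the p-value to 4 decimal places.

With x = 20 successes in n = 105, p̂ = 0.19048.
Under H₀, SE = √(p₀(1−p₀)/n) = √(0.10·0.90/105) = √0.000857143 = 0.029277.
z = (p̂ − p₀)/SE = (20/105 − 0.10)/0.029277 ≈ 3.0904.
From the standard normal, P(Z ≥ z) = 0.0010.

p-value = 0.0010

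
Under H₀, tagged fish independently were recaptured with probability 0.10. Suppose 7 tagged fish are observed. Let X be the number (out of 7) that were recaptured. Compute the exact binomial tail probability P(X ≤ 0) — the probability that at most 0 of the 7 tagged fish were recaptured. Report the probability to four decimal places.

X is binomial with n = 7 and p = 0.10.
P(X ≤ 0) = C(7,0)·0.10^0·0.90^7.
= 0.478297 = 0.4783.

P = 0.4783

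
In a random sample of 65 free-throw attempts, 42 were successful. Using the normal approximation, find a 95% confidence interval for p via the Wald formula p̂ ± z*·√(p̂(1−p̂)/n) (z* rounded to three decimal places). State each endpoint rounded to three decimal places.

p̂ = 42/65 = 0.64615.
Standard error of p̂: √(0.228639/65) = √0.003517524 = 0.059309.
z* = 1.960 at the 95% level.
Margin = 1.960·0.059309 = 0.11625.
Interval: 0.64615 ± 0.11625 → (0.530, 0.762).

(0.530, 0.762)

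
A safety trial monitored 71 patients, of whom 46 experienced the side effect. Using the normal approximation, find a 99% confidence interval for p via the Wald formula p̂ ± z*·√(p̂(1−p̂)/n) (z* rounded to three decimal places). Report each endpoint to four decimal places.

(0.5019, 0.7939)

The sample proportion is 46/71 = 0.64789.
SE = √(p̂(1−p̂)/n) = √(0.228129/71) = 0.056684.
The 99% critical value is z* = 2.576.
Margin of error: 2.576 × 0.056684 = 0.14602.
So the interval runs from 0.5019 to 0.7939.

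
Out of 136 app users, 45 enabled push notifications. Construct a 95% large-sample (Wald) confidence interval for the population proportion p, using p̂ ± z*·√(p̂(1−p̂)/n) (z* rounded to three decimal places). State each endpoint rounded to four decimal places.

Sample proportion p̂ = 45/136 = 0.33088.
SE = √(p̂(1−p̂)/n) = √(0.221399/136) = 0.040348.
For 95% confidence, z* = 1.960.
Margin of error: 1.960 × 0.040348 = 0.07908.
So the interval runs from 0.2518 to 0.4100.

(0.2518, 0.4100)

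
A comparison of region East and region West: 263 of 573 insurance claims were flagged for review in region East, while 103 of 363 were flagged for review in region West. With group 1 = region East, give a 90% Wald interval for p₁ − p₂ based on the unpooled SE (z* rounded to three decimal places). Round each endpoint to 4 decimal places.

p̂₁ = 0.45899, p̂₂ = 0.28375, so the observed difference is 0.17524.
SE = √(0.000433365 + 0.000559875) = √0.000993240 = 0.031516.
z* = 1.645 at the 90% level. Margin of error = 0.05184.
CI: 0.17524 ± 0.05184 = (0.1234, 0.2271).

(0.1234, 0.2271)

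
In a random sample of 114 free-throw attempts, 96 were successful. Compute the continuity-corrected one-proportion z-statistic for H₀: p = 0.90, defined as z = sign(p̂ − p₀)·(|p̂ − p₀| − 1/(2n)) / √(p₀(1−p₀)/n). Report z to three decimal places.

z = -1.904

Sample proportion p̂ = 96/114 = 0.84211. p̂ − p₀ = -0.057895.
1/(2n) = 0.004386.
Corrected numerator: |-0.057895| − 0.004386 = 0.053509.
Null standard error: √(0.90·0.10/114) = √0.000789474 = 0.028098.
z = (−)0.053509/0.028098 = -1.904.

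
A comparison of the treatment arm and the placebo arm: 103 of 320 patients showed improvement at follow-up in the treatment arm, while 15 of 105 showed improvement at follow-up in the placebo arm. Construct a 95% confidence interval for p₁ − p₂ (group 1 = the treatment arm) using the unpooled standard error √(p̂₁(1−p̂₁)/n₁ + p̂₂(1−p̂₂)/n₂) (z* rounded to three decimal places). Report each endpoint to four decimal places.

(0.0948, 0.2633)

p̂₁ = 103/320 = 0.32188, p̂₂ = 15/105 = 0.14286; p̂₁ − p̂₂ = 0.17902.
SE = √(0.000682098 + 0.001166181) = √0.001848279 = 0.042992.
z* = 1.960 at the 95% level. Margin of error = 0.08426.
CI: 0.17902 ± 0.08426 = (0.0948, 0.2633).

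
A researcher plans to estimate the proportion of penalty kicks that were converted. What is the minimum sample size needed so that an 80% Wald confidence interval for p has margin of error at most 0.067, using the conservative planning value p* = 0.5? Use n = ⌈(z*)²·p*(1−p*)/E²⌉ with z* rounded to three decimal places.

For 80% confidence, z* = 1.282.
p*(1−p*) = 0.2500.
(z*)²·p*(1−p*)/E² = 1.643524·0.2500/0.004489 = 91.531.
Rounding up, n = 92.

n = 92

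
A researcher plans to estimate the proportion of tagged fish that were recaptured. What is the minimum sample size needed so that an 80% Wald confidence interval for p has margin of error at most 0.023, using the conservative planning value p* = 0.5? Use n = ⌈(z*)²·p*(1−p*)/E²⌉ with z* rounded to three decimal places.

z* = 1.282 at the 80% level.
p*(1−p*) = 0.2500.
(z*)²·p*(1−p*)/E² = 1.643524·0.2500/0.000529 = 776.713.
Rounding up, n = 777.

n = 777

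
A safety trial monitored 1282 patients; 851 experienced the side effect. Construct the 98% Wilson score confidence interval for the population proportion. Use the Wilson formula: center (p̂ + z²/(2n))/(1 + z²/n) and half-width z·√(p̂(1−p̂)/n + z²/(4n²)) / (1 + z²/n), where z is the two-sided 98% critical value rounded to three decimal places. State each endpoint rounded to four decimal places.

Here p̂ = 851/1282 = 0.66381 and z = 2.326 (z² = 5.410276).
1 + z²/n = 1.004220.
Adjusted center: (0.66381 + z²/(2n))/1.004220 = 0.66312.
Radicand: p̂(1−p̂)/n + z²/(4n²) = 0.000174078 + 0.000000823 = 0.000174901.
Half-width = z·√(radicand)/denom = 2.326·0.013225/1.004220 = 0.03063.
CI: 0.66312 ± 0.03063 = (0.6325, 0.6938).

(0.6325, 0.6938)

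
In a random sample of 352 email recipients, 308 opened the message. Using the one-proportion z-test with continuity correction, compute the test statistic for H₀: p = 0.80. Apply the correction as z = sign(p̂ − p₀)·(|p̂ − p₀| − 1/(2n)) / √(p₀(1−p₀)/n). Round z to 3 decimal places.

The sample proportion is 308/352 = 0.87500. p̂ − p₀ = 0.075000.
Continuity correction 1/(2n) = 1/704 = 0.001420.
Corrected numerator: |0.075000| − 0.001420 = 0.073580.
Null standard error: √(0.80·0.20/352) = √0.000454545 = 0.021320.
z = (+)0.073580/0.021320 = 3.451.

z = 3.451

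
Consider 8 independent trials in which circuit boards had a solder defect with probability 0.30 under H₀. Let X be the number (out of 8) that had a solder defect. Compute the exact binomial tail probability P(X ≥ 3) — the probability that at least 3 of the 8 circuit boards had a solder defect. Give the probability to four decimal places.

P = 0.4482

X ~ Binomial(n=8, p=0.30).
P(X ≥ 3) = Σ_{j=3}^{8} C(8,j)·0.30^j·0.70^{8−j}.
= 0.254122 + 0.136137 + 0.046675 + 0.010002 + 0.001225 + 0.000066 = 0.4482.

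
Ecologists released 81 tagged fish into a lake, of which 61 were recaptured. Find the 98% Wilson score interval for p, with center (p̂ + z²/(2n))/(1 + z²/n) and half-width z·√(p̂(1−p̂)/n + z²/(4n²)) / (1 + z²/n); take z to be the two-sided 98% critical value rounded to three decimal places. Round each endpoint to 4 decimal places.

p̂ = 61/81 = 0.75309; z = 2.326, so z² = 5.410276.
Denominator 1 + z²/n = 1 + 5.410276/81 = 1.066794.
Adjusted center: (0.75309 + z²/(2n))/1.066794 = 0.73724.
Radicand: p̂(1−p̂)/n + z²/(4n²) = 0.002295645 + 0.000206153 = 0.002501798.
Half-width = z·√(radicand)/denom = 2.326·0.050018/1.066794 = 0.10906.
Interval: 0.73724 ± 0.10906 → (0.6282, 0.8463).

(0.6282, 0.8463)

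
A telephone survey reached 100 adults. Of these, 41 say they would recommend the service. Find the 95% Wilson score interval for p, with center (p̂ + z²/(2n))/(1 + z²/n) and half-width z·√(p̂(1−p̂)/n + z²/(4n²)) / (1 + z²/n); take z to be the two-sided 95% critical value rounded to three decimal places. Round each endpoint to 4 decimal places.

Here p̂ = 41/100 = 0.41000 and z = 1.960 (z² = 3.841600).
1 + z²/n = 1.038416.
Adjusted center: (0.41000 + z²/(2n))/1.038416 = 0.41333.
Radicand: p̂(1−p̂)/n + z²/(4n²) = 0.002419000 + 0.000096040 = 0.002515040.
Half-width = z·√(radicand)/denom = 1.960·0.050150/1.038416 = 0.09466.
So the interval runs from 0.3187 to 0.5080.

(0.3187, 0.5080)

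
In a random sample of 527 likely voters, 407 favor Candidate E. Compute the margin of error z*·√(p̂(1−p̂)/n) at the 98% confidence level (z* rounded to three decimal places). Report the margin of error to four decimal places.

With x = 407 successes in n = 527, p̂ = 0.77230.
SE = √(p̂(1−p̂)/n) = √(0.175855/527) = 0.018267.
z* = 2.326 at the 98% level.
Margin of error = z*·SE = 2.326 × 0.018267 = 0.0425.

ME = 0.0425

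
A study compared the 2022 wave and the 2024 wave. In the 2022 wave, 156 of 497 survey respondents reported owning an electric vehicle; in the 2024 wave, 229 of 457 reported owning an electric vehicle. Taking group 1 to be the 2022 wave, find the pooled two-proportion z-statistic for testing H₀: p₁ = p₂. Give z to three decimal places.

z = -5.888

Sample proportions: p̂₁ = 156/497 = 0.31388 and p̂₂ = 229/457 = 0.50109.
Pooling: p̂ = 385/954 = 0.40356.
SE = √[p̂(1−p̂)(1/n₁+1/n₂)] = √[0.40356·0.59644·(1/497+1/457)] ≈ 0.031796.
z = (p̂₁ − p̂₂)/SE = (0.31388 − 0.50109)/0.031796 = -0.18721/0.031796 = -5.888.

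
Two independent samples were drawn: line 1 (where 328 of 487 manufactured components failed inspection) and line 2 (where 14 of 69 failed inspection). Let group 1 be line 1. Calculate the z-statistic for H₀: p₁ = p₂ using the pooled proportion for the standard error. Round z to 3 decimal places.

Sample proportions: p̂₁ = 328/487 = 0.67351 and p̂₂ = 14/69 = 0.20290.
Pooled p̂ = (328+14)/(487+69) = 342/556 = 0.61511.
Pooled SE = √[0.2367502·0.01654614] ≈ 0.062588.
z = (p̂₁ − p̂₂)/SE = (0.67351 − 0.20290)/0.062588 = 0.47061/0.062588 = 7.519.

z = 7.519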